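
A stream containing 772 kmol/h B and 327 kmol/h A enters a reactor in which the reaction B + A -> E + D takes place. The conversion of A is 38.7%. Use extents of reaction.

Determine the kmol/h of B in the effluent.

645 kmol/h

A reacted = 0.387 × 327 = 126.5 kmol/h; ν_A = −1, so ξ = 126.5/1 = 126.5 kmol/h.
Outlet amounts (n = n₀ + ν ξ):
  B: 772 − 1(126.5) = 645.5
  A: 327 − 1(126.5) = 200.5
  E: 0 + 1(126.5) = 126.5
  D: 0 + 1(126.5) = 126.5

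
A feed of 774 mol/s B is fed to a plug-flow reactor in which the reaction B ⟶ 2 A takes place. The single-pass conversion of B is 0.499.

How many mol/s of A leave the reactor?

B reacted = 0.499 × 774 = 386.2 mol/s; ν_B = −1, so ξ = 386.2/1 = 386.2 mol/s.
Outlet amounts (n = n₀ + ν ξ):
  B: 774 − 1(386.2) = 387.8
  A: 0 + 2(386.2) = 772.5

772 mol/s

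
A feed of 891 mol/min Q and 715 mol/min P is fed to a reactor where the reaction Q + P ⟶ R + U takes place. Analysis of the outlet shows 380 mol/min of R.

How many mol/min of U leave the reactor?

380 mol/min

For R: n = n₀ + 1ξ → 380 = 0 + 1ξ, giving ξ = 380 mol/min.
Outlet amounts (n = n₀ + ν ξ):
  Q: 891 − 1(380) = 511
  P: 715 − 1(380) = 335
  R: 0 + 1(380) = 380
  U: 0 + 1(380) = 380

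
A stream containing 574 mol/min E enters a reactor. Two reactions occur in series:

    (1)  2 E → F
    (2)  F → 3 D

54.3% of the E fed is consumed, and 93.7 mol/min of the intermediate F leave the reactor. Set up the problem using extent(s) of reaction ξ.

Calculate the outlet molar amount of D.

186 mol/min

Conversion of E: E consumed = 2ξ₁ = 0.543 × 574 → ξ₁ = 155.8 mol/min.
F balance: n_F = 0 + 1ξ₁ − 1ξ₂ = 93.7 → ξ₂ = (1·155.8 − 93.7)/1 = 62.14 mol/min.
Outlet amounts (n = n₀ + Σ ν·ξ):
  E: 574 − 2(155.8) = 262.3
  F: 0 + 1(155.8) − 1(62.14) = 93.7
  D: 0 + 3(62.14) = 186.4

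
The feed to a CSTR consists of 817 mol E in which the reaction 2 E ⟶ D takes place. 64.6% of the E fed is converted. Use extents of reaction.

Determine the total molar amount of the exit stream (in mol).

553 mol

E reacted = 0.646 × 817 = 527.8 mol; ν_E = −2, so ξ = 527.8/2 = 263.9 mol.
Outlet amounts (n = n₀ + ν ξ):
  E: 817 − 2(263.9) = 289.2
  D: 0 + 1(263.9) = 263.9
Total out = 289.2 + 263.9 = 553.1 mol.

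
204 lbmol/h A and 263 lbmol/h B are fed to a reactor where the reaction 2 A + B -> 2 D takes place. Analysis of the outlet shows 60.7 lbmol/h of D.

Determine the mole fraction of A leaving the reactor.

0.328

For D: n = n₀ + 2ξ → 60.7 = 0 + 2ξ, giving ξ = 30.35 lbmol/h.
Outlet amounts (n = n₀ + ν ξ):
  A: 204 − 2(30.35) = 143.3
  B: 263 − 1(30.35) = 232.7
  D: 0 + 2(30.35) = 60.7
Total out = 436.7 lbmol/h; y_A = 143.3 / 436.7 = 0.3282.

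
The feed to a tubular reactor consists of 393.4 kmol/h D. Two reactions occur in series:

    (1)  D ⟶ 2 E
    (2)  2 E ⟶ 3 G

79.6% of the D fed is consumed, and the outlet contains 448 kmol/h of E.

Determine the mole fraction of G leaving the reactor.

0.336

Conversion of D: D consumed = 1ξ₁ = 0.796 × 393.4 → ξ₁ = 313.1 kmol/h.
E balance: n_E = 0 + 2ξ₁ − 2ξ₂ = 448 → ξ₂ = (2·313.1 − 448)/2 = 89.15 kmol/h.
Outlet amounts (n = n₀ + Σ ν·ξ):
  D: 393.4 − 1(313.1) = 80.25
  E: 0 + 2(313.1) − 2(89.15) = 448
  G: 0 + 3(89.15) = 267.4
Total out = 795.7 kmol/h; y_G = 267.4 / 795.7 = 0.3361.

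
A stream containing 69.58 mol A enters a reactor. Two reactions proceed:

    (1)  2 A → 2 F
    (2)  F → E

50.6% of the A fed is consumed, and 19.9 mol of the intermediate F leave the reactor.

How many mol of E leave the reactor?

15.3 mol

Conversion of A: A consumed = 2ξ₁ = 0.506 × 69.58 → ξ₁ = 17.6 mol.
F balance: n_F = 0 + 2ξ₁ − 1ξ₂ = 19.9 → ξ₂ = (2·17.6 − 19.9)/1 = 15.31 mol.
Outlet amounts (n = n₀ + Σ ν·ξ):
  A: 69.58 − 2(17.6) = 34.37
  F: 0 + 2(17.6) − 1(15.31) = 19.9
  E: 0 + 1(15.31) = 15.31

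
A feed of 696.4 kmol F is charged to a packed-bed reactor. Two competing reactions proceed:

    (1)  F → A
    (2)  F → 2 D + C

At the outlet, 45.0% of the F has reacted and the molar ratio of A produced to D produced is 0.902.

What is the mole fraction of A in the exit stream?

Conversion of F: F consumed = 0.45 × 696.4 = 313.4 kmol = 1ξ₁ + 1ξ₂.
Selectivity: 1ξ₁ / (2ξ₂) = 0.902 → ξ₁ = 1.804 ξ₂.
Substitute: (1·1.804 + 1) ξ₂ = 313.4 → ξ₂ = 111.8 kmol, ξ₁ = 201.6 kmol.
Outlet amounts (n = n₀ + Σ ν·ξ):
  F: 696.4 − 1(201.6) − 1(111.8) = 383
  A: 0 + 1(201.6) = 201.6
  D: 0 + 2(111.8) = 223.5
  C: 0 + 1(111.8) = 111.8
Total out = 919.9 kmol; y_A = 201.6 / 919.9 = 0.2192.

0.219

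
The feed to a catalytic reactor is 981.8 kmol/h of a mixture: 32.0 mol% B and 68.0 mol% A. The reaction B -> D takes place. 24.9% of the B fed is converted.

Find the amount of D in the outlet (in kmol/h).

78.2 kmol/h

B reacted = 0.249 × 314.2 = 78.23 kmol/h; ν_B = −1, so ξ = 78.23/1 = 78.23 kmol/h.
Outlet amounts (n = n₀ + ν ξ):
  B: 314.2 − 1(78.23) = 235.9
  D: 0 + 1(78.23) = 78.23
  A: 667.6 (inert)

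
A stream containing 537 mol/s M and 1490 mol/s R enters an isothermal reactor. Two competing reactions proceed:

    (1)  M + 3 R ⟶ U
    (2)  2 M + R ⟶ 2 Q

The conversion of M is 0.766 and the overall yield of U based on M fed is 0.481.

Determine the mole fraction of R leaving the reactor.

0.543

Yield of U: 1ξ₁ / 537 = 0.481 → ξ₁ = 258.3 mol/s.
Conversion of M: 1ξ₁ + 2ξ₂ = 0.766 × 537 = 411.3 → ξ₂ = 76.52 mol/s.
Outlet amounts (n = n₀ + Σ ν·ξ):
  M: 537 − 1(258.3) − 2(76.52) = 125.7
  R: 1490 − 3(258.3) − 1(76.52) = 638.6
  U: 0 + 1(258.3) = 258.3
  Q: 0 + 2(76.52) = 153
Total out = 1176 mol/s; y_R = 638.6 / 1176 = 0.5432.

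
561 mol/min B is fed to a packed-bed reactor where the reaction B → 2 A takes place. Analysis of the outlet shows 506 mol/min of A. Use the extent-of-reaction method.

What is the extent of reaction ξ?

ξ = 253 mol/min

For A: n = n₀ + 2ξ → 506 = 0 + 2ξ, giving ξ = 253 mol/min.
Outlet amounts (n = n₀ + ν ξ):
  B: 561 − 1(253) = 308
  A: 0 + 2(253) = 506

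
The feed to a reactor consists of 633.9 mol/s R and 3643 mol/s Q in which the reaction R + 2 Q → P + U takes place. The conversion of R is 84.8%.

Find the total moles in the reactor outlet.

R reacted = 0.848 × 633.9 = 537.5 mol/s; ν_R = −1, so ξ = 537.5/1 = 537.5 mol/s.
Outlet amounts (n = n₀ + ν ξ):
  R: 633.9 − 1(537.5) = 96.35
  Q: 3643 − 2(537.5) = 2568
  P: 0 + 1(537.5) = 537.5
  U: 0 + 1(537.5) = 537.5
Total out = 96.35 + 2568 + 537.5 + 537.5 = 3739 mol/s.

3740 mol/s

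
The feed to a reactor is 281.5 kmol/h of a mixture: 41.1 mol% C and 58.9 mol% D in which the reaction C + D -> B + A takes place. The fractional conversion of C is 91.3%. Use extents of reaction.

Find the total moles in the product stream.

282 kmol/h

C reacted = 0.913 × 115.7 = 105.6 kmol/h; ν_C = −1, so ξ = 105.6/1 = 105.6 kmol/h.
Outlet amounts (n = n₀ + ν ξ):
  C: 115.7 − 1(105.6) = 10.07
  D: 165.8 − 1(105.6) = 60.17
  B: 0 + 1(105.6) = 105.6
  A: 0 + 1(105.6) = 105.6
Total out = 10.07 + 60.17 + 105.6 + 105.6 = 281.5 kmol/h.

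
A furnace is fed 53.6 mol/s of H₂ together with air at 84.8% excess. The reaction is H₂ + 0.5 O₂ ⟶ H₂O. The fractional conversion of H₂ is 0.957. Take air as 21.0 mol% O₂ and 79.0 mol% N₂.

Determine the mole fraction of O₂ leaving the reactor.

Stoichiometric O₂ = 0.5 × 53.6 = 26.8 mol/s; O₂ fed = 26.8 × 1.848 = 49.53 mol/s.
N₂ fed = 49.53 × 79/21 = 186.3 mol/s.
Fuel reacted = 0.957 × 53.6 → ξ = 51.3 mol/s.
Outlet (n = n₀ + ν ξ):
  H₂: 53.6 − 1(51.3) = 2.305
  O₂: 49.53 − 0.5(51.3) = 23.88
  N₂: 186.3 (inert)
  H₂O: 0 + 1(51.3) = 51.3
Total out = 263.8 mol/s; y_O₂ = 23.88 / 263.8 = 0.09052.

0.0905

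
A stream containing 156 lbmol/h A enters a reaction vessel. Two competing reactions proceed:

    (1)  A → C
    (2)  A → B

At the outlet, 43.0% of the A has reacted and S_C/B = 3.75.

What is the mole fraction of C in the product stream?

Conversion of A: A consumed = 0.43 × 156 = 67.08 lbmol/h = 1ξ₁ + 1ξ₂.
Selectivity: 1ξ₁ / (1ξ₂) = 3.75 → ξ₁ = 3.75 ξ₂.
Substitute: (1·3.75 + 1) ξ₂ = 67.08 → ξ₂ = 14.12 lbmol/h, ξ₁ = 52.96 lbmol/h.
Outlet amounts (n = n₀ + Σ ν·ξ):
  A: 156 − 1(52.96) − 1(14.12) = 88.92
  C: 0 + 1(52.96) = 52.96
  B: 0 + 1(14.12) = 14.12
Total out = 156 lbmol/h; y_C = 52.96 / 156 = 0.3395.

0.339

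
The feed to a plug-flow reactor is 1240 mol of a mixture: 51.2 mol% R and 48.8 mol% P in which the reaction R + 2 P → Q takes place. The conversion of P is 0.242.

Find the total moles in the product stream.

P reacted = 0.242 × 605.1 = 146.4 mol; ν_P = −2, so ξ = 146.4/2 = 73.22 mol.
Outlet amounts (n = n₀ + ν ξ):
  R: 634.9 − 1(73.22) = 561.7
  P: 605.1 − 2(73.22) = 458.7
  Q: 0 + 1(73.22) = 73.22
Total out = 561.7 + 458.7 + 73.22 = 1094 mol.

1090 mol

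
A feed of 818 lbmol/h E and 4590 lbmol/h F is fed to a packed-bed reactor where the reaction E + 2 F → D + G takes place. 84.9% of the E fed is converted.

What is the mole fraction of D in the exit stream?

E reacted = 0.849 × 818 = 694.5 lbmol/h; ν_E = −1, so ξ = 694.5/1 = 694.5 lbmol/h.
Outlet amounts (n = n₀ + ν ξ):
  E: 818 − 1(694.5) = 123.5
  F: 4590 − 2(694.5) = 3201
  D: 0 + 1(694.5) = 694.5
  G: 0 + 1(694.5) = 694.5
Total out = 4714 lbmol/h; y_D = 694.5 / 4714 = 0.1473.

0.147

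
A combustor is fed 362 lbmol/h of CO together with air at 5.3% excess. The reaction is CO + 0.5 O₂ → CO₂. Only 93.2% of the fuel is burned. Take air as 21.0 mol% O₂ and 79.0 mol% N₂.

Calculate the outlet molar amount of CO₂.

Stoichiometric O₂ = 0.5 × 362 = 181 lbmol/h; O₂ fed = 181 × 1.053 = 190.6 lbmol/h.
N₂ fed = 190.6 × 79/21 = 717 lbmol/h.
Fuel reacted = 0.932 × 362 → ξ = 337.4 lbmol/h.
Outlet (n = n₀ + ν ξ):
  CO: 362 − 1(337.4) = 24.62
  O₂: 190.6 − 0.5(337.4) = 21.9
  N₂: 717 (inert)
  CO₂: 0 + 1(337.4) = 337.4

337 lbmol/h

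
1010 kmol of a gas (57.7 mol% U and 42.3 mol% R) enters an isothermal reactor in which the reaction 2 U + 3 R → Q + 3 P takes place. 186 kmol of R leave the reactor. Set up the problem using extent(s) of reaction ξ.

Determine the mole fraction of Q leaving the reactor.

For R: n = n₀ − 3ξ → 186 = 427.2 − 3ξ, giving ξ = 80.41 kmol.
Outlet amounts (n = n₀ + ν ξ):
  U: 582.8 − 2(80.41) = 421.9
  R: 427.2 − 3(80.41) = 186
  Q: 0 + 1(80.41) = 80.41
  P: 0 + 3(80.41) = 241.2
Total out = 929.6 kmol; y_Q = 80.41 / 929.6 = 0.0865.

0.0865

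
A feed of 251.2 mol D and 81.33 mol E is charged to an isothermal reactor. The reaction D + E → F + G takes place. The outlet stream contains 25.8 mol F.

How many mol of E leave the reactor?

For F: n = n₀ + 1ξ → 25.8 = 0 + 1ξ, giving ξ = 25.8 mol.
Outlet amounts (n = n₀ + ν ξ):
  D: 251.2 − 1(25.8) = 225.4
  E: 81.33 − 1(25.8) = 55.53
  F: 0 + 1(25.8) = 25.8
  G: 0 + 1(25.8) = 25.8

55.5 mol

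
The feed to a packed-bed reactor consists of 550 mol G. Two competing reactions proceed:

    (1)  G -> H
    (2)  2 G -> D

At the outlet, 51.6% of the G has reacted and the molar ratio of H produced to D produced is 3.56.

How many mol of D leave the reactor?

51 mol

Conversion of G: G consumed = 0.516 × 550 = 283.8 mol = 1ξ₁ + 2ξ₂.
Selectivity: 1ξ₁ / (1ξ₂) = 3.56 → ξ₁ = 3.56 ξ₂.
Substitute: (1·3.56 + 2) ξ₂ = 283.8 → ξ₂ = 51.04 mol, ξ₁ = 181.7 mol.
Outlet amounts (n = n₀ + Σ ν·ξ):
  G: 550 − 1(181.7) − 2(51.04) = 266.2
  H: 0 + 1(181.7) = 181.7
  D: 0 + 1(51.04) = 51.04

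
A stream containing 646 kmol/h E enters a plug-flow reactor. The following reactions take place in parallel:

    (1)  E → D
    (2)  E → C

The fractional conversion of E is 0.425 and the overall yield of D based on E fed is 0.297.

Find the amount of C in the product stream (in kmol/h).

Yield of D: 1ξ₁ / 646 = 0.297 → ξ₁ = 191.9 kmol/h.
Conversion of E: 1ξ₁ + 1ξ₂ = 0.425 × 646 = 274.6 → ξ₂ = 82.69 kmol/h.
Outlet amounts (n = n₀ + Σ ν·ξ):
  E: 646 − 1(191.9) − 1(82.69) = 371.4
  D: 0 + 1(191.9) = 191.9
  C: 0 + 1(82.69) = 82.69

82.7 kmol/h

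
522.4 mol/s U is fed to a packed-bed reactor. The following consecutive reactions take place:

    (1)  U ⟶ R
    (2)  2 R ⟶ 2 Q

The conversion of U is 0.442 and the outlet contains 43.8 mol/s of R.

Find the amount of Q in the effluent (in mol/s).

187 mol/s

Conversion of U: U consumed = 1ξ₁ = 0.442 × 522.4 → ξ₁ = 230.9 mol/s.
R balance: n_R = 0 + 1ξ₁ − 2ξ₂ = 43.8 → ξ₂ = (1·230.9 − 43.8)/2 = 93.55 mol/s.
Outlet amounts (n = n₀ + Σ ν·ξ):
  U: 522.4 − 1(230.9) = 291.5
  R: 0 + 1(230.9) − 2(93.55) = 43.8
  Q: 0 + 2(93.55) = 187.1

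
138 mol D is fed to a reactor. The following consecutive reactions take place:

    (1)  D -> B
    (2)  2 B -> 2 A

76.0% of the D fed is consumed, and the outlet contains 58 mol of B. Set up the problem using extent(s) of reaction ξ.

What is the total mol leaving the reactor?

Conversion of D: D consumed = 1ξ₁ = 0.76 × 138 → ξ₁ = 104.9 mol.
B balance: n_B = 0 + 1ξ₁ − 2ξ₂ = 58 → ξ₂ = (1·104.9 − 58)/2 = 23.44 mol.
Outlet amounts (n = n₀ + Σ ν·ξ):
  D: 138 − 1(104.9) = 33.12
  B: 0 + 1(104.9) − 2(23.44) = 58
  A: 0 + 2(23.44) = 46.88
Total out = 33.12 + 58 + 46.88 = 138 mol.

138 mol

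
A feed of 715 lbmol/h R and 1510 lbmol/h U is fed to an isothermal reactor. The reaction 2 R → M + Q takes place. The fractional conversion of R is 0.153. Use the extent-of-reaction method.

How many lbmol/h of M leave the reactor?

54.7 lbmol/h

R reacted = 0.153 × 715 = 109.4 lbmol/h; ν_R = −2, so ξ = 109.4/2 = 54.7 lbmol/h.
Outlet amounts (n = n₀ + ν ξ):
  R: 715 − 2(54.7) = 605.6
  M: 0 + 1(54.7) = 54.7
  Q: 0 + 1(54.7) = 54.7
  U: 1510 (inert)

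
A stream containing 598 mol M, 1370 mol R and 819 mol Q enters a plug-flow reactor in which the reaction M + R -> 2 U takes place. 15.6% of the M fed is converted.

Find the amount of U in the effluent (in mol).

187 mol

M reacted = 0.156 × 598 = 93.29 mol; ν_M = −1, so ξ = 93.29/1 = 93.29 mol.
Outlet amounts (n = n₀ + ν ξ):
  M: 598 − 1(93.29) = 504.7
  R: 1370 − 1(93.29) = 1277
  U: 0 + 2(93.29) = 186.6
  Q: 819 (inert)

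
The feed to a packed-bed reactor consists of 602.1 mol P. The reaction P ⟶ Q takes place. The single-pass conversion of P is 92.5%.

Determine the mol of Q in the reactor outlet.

557 mol

P reacted = 0.925 × 602.1 = 556.9 mol; ν_P = −1, so ξ = 556.9/1 = 556.9 mol.
Outlet amounts (n = n₀ + ν ξ):
  P: 602.1 − 1(556.9) = 45.16
  Q: 0 + 1(556.9) = 556.9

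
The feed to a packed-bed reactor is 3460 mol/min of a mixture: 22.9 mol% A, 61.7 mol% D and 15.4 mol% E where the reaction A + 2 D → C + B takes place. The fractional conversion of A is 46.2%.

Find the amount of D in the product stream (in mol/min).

A reacted = 0.462 × 792.3 = 366.1 mol/min; ν_A = −1, so ξ = 366.1/1 = 366.1 mol/min.
Outlet amounts (n = n₀ + ν ξ):
  A: 792.3 − 1(366.1) = 426.3
  D: 2135 − 2(366.1) = 1403
  C: 0 + 1(366.1) = 366.1
  B: 0 + 1(366.1) = 366.1
  E: 532.8 (inert)

1400 mol/min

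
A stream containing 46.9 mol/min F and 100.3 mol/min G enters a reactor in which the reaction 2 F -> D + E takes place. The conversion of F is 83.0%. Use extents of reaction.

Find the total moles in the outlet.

147 mol/min

F reacted = 0.83 × 46.9 = 38.93 mol/min; ν_F = −2, so ξ = 38.93/2 = 19.46 mol/min.
Outlet amounts (n = n₀ + ν ξ):
  F: 46.9 − 2(19.46) = 7.973
  D: 0 + 1(19.46) = 19.46
  E: 0 + 1(19.46) = 19.46
  G: 100.3 (inert)
Total out = 7.973 + 19.46 + 19.46 + 100.3 = 147.2 mol/min.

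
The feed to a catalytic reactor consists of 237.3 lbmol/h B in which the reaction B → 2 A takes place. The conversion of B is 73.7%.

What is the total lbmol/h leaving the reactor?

B reacted = 0.737 × 237.3 = 174.9 lbmol/h; ν_B = −1, so ξ = 174.9/1 = 174.9 lbmol/h.
Outlet amounts (n = n₀ + ν ξ):
  B: 237.3 − 1(174.9) = 62.41
  A: 0 + 2(174.9) = 349.8
Total out = 62.41 + 349.8 = 412.2 lbmol/h.

412 lbmol/h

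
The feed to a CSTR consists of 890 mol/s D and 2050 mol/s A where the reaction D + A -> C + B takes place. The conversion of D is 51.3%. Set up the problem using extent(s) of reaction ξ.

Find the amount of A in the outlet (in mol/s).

1590 mol/s

D reacted = 0.513 × 890 = 456.6 mol/s; ν_D = −1, so ξ = 456.6/1 = 456.6 mol/s.
Outlet amounts (n = n₀ + ν ξ):
  D: 890 − 1(456.6) = 433.4
  A: 2050 − 1(456.6) = 1593
  C: 0 + 1(456.6) = 456.6
  B: 0 + 1(456.6) = 456.6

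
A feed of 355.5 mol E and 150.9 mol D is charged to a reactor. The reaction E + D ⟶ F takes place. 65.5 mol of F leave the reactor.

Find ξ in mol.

ξ = 65.5 mol

For F: n = n₀ + 1ξ → 65.5 = 0 + 1ξ, giving ξ = 65.5 mol.
Outlet amounts (n = n₀ + ν ξ):
  E: 355.5 − 1(65.5) = 290
  D: 150.9 − 1(65.5) = 85.4
  F: 0 + 1(65.5) = 65.5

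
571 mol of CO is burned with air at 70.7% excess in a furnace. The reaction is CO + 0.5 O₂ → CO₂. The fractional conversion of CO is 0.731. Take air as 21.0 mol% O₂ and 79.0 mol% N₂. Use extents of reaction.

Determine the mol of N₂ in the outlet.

1830 mol

Stoichiometric O₂ = 0.5 × 571 = 285.5 mol; O₂ fed = 285.5 × 1.707 = 487.3 mol.
N₂ fed = 487.3 × 79/21 = 1833 mol.
Fuel reacted = 0.731 × 571 → ξ = 417.4 mol.
Outlet (n = n₀ + ν ξ):
  CO: 571 − 1(417.4) = 153.6
  O₂: 487.3 − 0.5(417.4) = 278.6
  N₂: 1833 (inert)
  CO₂: 0 + 1(417.4) = 417.4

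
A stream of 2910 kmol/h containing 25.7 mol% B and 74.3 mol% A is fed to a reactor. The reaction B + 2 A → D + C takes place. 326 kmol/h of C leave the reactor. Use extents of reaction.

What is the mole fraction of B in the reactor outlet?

0.163

For C: n = n₀ + 1ξ → 326 = 0 + 1ξ, giving ξ = 326 kmol/h.
Outlet amounts (n = n₀ + ν ξ):
  B: 747.9 − 1(326) = 421.9
  A: 2162 − 2(326) = 1510
  D: 0 + 1(326) = 326
  C: 0 + 1(326) = 326
Total out = 2584 kmol/h; y_B = 421.9 / 2584 = 0.1633.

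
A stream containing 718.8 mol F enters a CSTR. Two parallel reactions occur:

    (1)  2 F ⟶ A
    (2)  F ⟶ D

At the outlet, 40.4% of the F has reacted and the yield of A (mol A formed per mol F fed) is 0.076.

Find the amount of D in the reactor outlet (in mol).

Yield of A: 1ξ₁ / 718.8 = 0.076 → ξ₁ = 54.63 mol.
Conversion of F: 2ξ₁ + 1ξ₂ = 0.404 × 718.8 = 290.4 → ξ₂ = 181.1 mol.
Outlet amounts (n = n₀ + Σ ν·ξ):
  F: 718.8 − 2(54.63) − 1(181.1) = 428.4
  A: 0 + 1(54.63) = 54.63
  D: 0 + 1(181.1) = 181.1

181 mol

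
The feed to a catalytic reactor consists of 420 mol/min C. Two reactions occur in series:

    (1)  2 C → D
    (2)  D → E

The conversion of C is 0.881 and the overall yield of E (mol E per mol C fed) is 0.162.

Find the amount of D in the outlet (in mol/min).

Conversion of C: C consumed = 2ξ₁ = 0.881 × 420 → ξ₁ = 185 mol/min.
Yield of E: 1ξ₂ / 420 = 0.162 → ξ₂ = 68.04 mol/min.
Outlet amounts (n = n₀ + Σ ν·ξ):
  C: 420 − 2(185) = 49.98
  D: 0 + 1(185) − 1(68.04) = 117
  E: 0 + 1(68.04) = 68.04

117 mol/min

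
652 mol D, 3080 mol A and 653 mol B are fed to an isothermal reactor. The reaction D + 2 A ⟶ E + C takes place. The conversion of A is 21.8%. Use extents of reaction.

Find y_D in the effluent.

0.0781

A reacted = 0.218 × 3080 = 671.4 mol; ν_A = −2, so ξ = 671.4/2 = 335.7 mol.
Outlet amounts (n = n₀ + ν ξ):
  D: 652 − 1(335.7) = 316.3
  A: 3080 − 2(335.7) = 2409
  E: 0 + 1(335.7) = 335.7
  C: 0 + 1(335.7) = 335.7
  B: 653 (inert)
Total out = 4049 mol; y_D = 316.3 / 4049 = 0.07811.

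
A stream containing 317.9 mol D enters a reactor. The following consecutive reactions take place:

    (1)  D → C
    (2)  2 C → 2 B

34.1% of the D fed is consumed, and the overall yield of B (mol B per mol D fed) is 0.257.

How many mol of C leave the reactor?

Conversion of D: D consumed = 1ξ₁ = 0.341 × 317.9 → ξ₁ = 108.4 mol.
Yield of B: 2ξ₂ / 317.9 = 0.257 → ξ₂ = 40.85 mol.
Outlet amounts (n = n₀ + Σ ν·ξ):
  D: 317.9 − 1(108.4) = 209.5
  C: 0 + 1(108.4) − 2(40.85) = 26.7
  B: 0 + 2(40.85) = 81.7

26.7 mol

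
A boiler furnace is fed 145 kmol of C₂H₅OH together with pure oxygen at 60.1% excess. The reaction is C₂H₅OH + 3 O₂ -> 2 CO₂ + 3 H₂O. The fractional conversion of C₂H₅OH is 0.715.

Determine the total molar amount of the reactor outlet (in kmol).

945 kmol

Stoichiometric O₂ = 3 × 145 = 435 kmol; O₂ fed = 435 × 1.601 = 696.4 kmol.
Fuel reacted = 0.715 × 145 → ξ = 103.7 kmol.
Outlet (n = n₀ + ν ξ):
  C₂H₅OH: 145 − 1(103.7) = 41.33
  O₂: 696.4 − 3(103.7) = 385.4
  CO₂: 0 + 2(103.7) = 207.3
  H₂O: 0 + 3(103.7) = 311
Total out = 41.33 + 385.4 + 207.3 + 311 = 945.1 kmol.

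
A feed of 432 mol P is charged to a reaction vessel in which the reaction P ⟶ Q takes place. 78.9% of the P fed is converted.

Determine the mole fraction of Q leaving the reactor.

0.789

P reacted = 0.789 × 432 = 340.8 mol; ν_P = −1, so ξ = 340.8/1 = 340.8 mol.
Outlet amounts (n = n₀ + ν ξ):
  P: 432 − 1(340.8) = 91.15
  Q: 0 + 1(340.8) = 340.8
Total out = 432 mol; y_Q = 340.8 / 432 = 0.789.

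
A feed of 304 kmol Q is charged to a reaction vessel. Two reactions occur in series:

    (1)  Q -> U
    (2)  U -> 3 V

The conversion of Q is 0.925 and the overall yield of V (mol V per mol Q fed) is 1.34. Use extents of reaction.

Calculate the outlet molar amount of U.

145 kmol

Conversion of Q: Q consumed = 1ξ₁ = 0.925 × 304 → ξ₁ = 281.2 kmol.
Yield of V: 3ξ₂ / 304 = 1.34 → ξ₂ = 135.8 kmol.
Outlet amounts (n = n₀ + Σ ν·ξ):
  Q: 304 − 1(281.2) = 22.8
  U: 0 + 1(281.2) − 1(135.8) = 145.4
  V: 0 + 3(135.8) = 407.4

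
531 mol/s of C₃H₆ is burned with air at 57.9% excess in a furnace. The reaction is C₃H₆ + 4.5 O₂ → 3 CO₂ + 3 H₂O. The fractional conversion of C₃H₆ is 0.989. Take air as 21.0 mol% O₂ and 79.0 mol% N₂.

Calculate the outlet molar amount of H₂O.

1580 mol/s

Stoichiometric O₂ = 4.5 × 531 = 2390 mol/s; O₂ fed = 2390 × 1.579 = 3773 mol/s.
N₂ fed = 3773 × 79/21 = 14190 mol/s.
Fuel reacted = 0.989 × 531 → ξ = 525.2 mol/s.
Outlet (n = n₀ + ν ξ):
  C₃H₆: 531 − 1(525.2) = 5.841
  O₂: 3773 − 4.5(525.2) = 1410
  N₂: 14190 (inert)
  CO₂: 0 + 3(525.2) = 1575
  H₂O: 0 + 3(525.2) = 1575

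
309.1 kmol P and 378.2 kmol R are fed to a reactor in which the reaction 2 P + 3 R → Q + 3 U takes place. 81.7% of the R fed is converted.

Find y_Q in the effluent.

0.176

R reacted = 0.817 × 378.2 = 309 kmol; ν_R = −3, so ξ = 309/3 = 103 kmol.
Outlet amounts (n = n₀ + ν ξ):
  P: 309.1 − 2(103) = 103.1
  R: 378.2 − 3(103) = 69.21
  Q: 0 + 1(103) = 103
  U: 0 + 3(103) = 309
Total out = 584.3 kmol; y_Q = 103 / 584.3 = 0.1763.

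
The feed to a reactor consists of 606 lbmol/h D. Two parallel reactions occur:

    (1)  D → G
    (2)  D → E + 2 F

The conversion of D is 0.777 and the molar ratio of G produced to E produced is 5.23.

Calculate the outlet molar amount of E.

75.6 lbmol/h

Conversion of D: D consumed = 0.777 × 606 = 470.9 lbmol/h = 1ξ₁ + 1ξ₂.
Selectivity: 1ξ₁ / (1ξ₂) = 5.23 → ξ₁ = 5.23 ξ₂.
Substitute: (1·5.23 + 1) ξ₂ = 470.9 → ξ₂ = 75.58 lbmol/h, ξ₁ = 395.3 lbmol/h.
Outlet amounts (n = n₀ + Σ ν·ξ):
  D: 606 − 1(395.3) − 1(75.58) = 135.1
  G: 0 + 1(395.3) = 395.3
  E: 0 + 1(75.58) = 75.58
  F: 0 + 2(75.58) = 151.2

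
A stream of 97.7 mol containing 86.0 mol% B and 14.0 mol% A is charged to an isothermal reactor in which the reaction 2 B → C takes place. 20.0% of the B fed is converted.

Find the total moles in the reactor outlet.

B reacted = 0.2 × 84.02 = 16.8 mol; ν_B = −2, so ξ = 16.8/2 = 8.402 mol.
Outlet amounts (n = n₀ + ν ξ):
  B: 84.02 − 2(8.402) = 67.22
  C: 0 + 1(8.402) = 8.402
  A: 13.68 (inert)
Total out = 67.22 + 8.402 + 13.68 = 89.3 mol.

89.3 mol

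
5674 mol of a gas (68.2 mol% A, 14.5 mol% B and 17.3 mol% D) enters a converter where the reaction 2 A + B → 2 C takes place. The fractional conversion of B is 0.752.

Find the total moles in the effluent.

B reacted = 0.752 × 822.7 = 618.7 mol; ν_B = −1, so ξ = 618.7/1 = 618.7 mol.
Outlet amounts (n = n₀ + ν ξ):
  A: 3870 − 2(618.7) = 2632
  B: 822.7 − 1(618.7) = 204
  C: 0 + 2(618.7) = 1237
  D: 981.6 (inert)
Total out = 2632 + 204 + 1237 + 981.6 = 5055 mol.

5060 mol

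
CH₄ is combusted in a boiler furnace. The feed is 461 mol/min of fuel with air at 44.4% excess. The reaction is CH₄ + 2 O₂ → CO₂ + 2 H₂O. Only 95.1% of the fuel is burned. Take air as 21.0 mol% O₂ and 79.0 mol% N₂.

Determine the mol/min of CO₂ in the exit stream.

Stoichiometric O₂ = 2 × 461 = 922 mol/min; O₂ fed = 922 × 1.444 = 1331 mol/min.
N₂ fed = 1331 × 79/21 = 5008 mol/min.
Fuel reacted = 0.951 × 461 → ξ = 438.4 mol/min.
Outlet (n = n₀ + ν ξ):
  CH₄: 461 − 1(438.4) = 22.59
  O₂: 1331 − 2(438.4) = 454.5
  N₂: 5008 (inert)
  CO₂: 0 + 1(438.4) = 438.4
  H₂O: 0 + 2(438.4) = 876.8

438 mol/min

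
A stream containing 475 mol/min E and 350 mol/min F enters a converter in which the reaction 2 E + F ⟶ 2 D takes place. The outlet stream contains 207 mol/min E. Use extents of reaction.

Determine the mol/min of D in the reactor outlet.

268 mol/min

For E: n = n₀ − 2ξ → 207 = 475 − 2ξ, giving ξ = 134 mol/min.
Outlet amounts (n = n₀ + ν ξ):
  E: 475 − 2(134) = 207
  F: 350 − 1(134) = 216
  D: 0 + 2(134) = 268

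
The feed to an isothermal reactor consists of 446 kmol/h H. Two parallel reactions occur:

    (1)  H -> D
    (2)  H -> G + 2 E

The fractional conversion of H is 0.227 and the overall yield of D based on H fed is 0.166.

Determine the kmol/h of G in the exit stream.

Yield of D: 1ξ₁ / 446 = 0.166 → ξ₁ = 74.04 kmol/h.
Conversion of H: 1ξ₁ + 1ξ₂ = 0.227 × 446 = 101.2 → ξ₂ = 27.21 kmol/h.
Outlet amounts (n = n₀ + Σ ν·ξ):
  H: 446 − 1(74.04) − 1(27.21) = 344.8
  D: 0 + 1(74.04) = 74.04
  G: 0 + 1(27.21) = 27.21
  E: 0 + 2(27.21) = 54.41

27.2 kmol/h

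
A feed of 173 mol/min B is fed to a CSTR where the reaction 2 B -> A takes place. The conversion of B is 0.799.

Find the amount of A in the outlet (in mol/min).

69.1 mol/min

B reacted = 0.799 × 173 = 138.2 mol/min; ν_B = −2, so ξ = 138.2/2 = 69.11 mol/min.
Outlet amounts (n = n₀ + ν ξ):
  B: 173 − 2(69.11) = 34.77
  A: 0 + 1(69.11) = 69.11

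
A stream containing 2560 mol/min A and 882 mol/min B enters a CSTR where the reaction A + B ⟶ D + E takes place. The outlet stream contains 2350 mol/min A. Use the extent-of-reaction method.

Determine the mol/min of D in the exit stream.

210 mol/min

For A: n = n₀ − 1ξ → 2350 = 2560 − 1ξ, giving ξ = 210 mol/min.
Outlet amounts (n = n₀ + ν ξ):
  A: 2560 − 1(210) = 2350
  B: 882 − 1(210) = 672
  D: 0 + 1(210) = 210
  E: 0 + 1(210) = 210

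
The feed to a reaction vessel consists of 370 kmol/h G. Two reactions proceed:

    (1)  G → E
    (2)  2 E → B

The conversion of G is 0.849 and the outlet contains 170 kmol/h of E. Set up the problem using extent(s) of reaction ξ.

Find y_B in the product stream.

0.242

Conversion of G: G consumed = 1ξ₁ = 0.849 × 370 → ξ₁ = 314.1 kmol/h.
E balance: n_E = 0 + 1ξ₁ − 2ξ₂ = 170 → ξ₂ = (1·314.1 − 170)/2 = 72.06 kmol/h.
Outlet amounts (n = n₀ + Σ ν·ξ):
  G: 370 − 1(314.1) = 55.87
  E: 0 + 1(314.1) − 2(72.06) = 170
  B: 0 + 1(72.06) = 72.06
Total out = 297.9 kmol/h; y_B = 72.06 / 297.9 = 0.2419.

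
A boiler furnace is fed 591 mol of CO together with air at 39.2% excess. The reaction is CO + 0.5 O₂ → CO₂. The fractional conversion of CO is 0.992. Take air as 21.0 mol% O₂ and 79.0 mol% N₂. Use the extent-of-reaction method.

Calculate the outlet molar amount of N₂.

1550 mol

Stoichiometric O₂ = 0.5 × 591 = 295.5 mol; O₂ fed = 295.5 × 1.392 = 411.3 mol.
N₂ fed = 411.3 × 79/21 = 1547 mol.
Fuel reacted = 0.992 × 591 → ξ = 586.3 mol.
Outlet (n = n₀ + ν ξ):
  CO: 591 − 1(586.3) = 4.728
  O₂: 411.3 − 0.5(586.3) = 118.2
  N₂: 1547 (inert)
  CO₂: 0 + 1(586.3) = 586.3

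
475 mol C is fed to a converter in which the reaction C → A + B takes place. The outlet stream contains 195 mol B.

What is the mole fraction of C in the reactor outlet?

For B: n = n₀ + 1ξ → 195 = 0 + 1ξ, giving ξ = 195 mol.
Outlet amounts (n = n₀ + ν ξ):
  C: 475 − 1(195) = 280
  A: 0 + 1(195) = 195
  B: 0 + 1(195) = 195
Total out = 670 mol; y_C = 280 / 670 = 0.4179.

0.418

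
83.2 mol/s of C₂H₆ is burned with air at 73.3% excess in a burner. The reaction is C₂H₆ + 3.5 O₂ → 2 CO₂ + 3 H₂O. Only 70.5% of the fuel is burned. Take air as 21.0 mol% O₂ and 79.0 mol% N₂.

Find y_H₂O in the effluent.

Stoichiometric O₂ = 3.5 × 83.2 = 291.2 mol/s; O₂ fed = 291.2 × 1.733 = 504.6 mol/s.
N₂ fed = 504.6 × 79/21 = 1898 mol/s.
Fuel reacted = 0.705 × 83.2 → ξ = 58.66 mol/s.
Outlet (n = n₀ + ν ξ):
  C₂H₆: 83.2 − 1(58.66) = 24.54
  O₂: 504.6 − 3.5(58.66) = 299.4
  N₂: 1898 (inert)
  CO₂: 0 + 2(58.66) = 117.3
  H₂O: 0 + 3(58.66) = 176
Total out = 2516 mol/s; y_H₂O = 176 / 2516 = 0.06995.

0.07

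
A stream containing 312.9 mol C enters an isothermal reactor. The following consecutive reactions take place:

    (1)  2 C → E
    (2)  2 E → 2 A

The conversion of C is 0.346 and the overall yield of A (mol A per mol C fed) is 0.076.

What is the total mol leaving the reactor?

Conversion of C: C consumed = 2ξ₁ = 0.346 × 312.9 → ξ₁ = 54.13 mol.
Yield of A: 2ξ₂ / 312.9 = 0.076 → ξ₂ = 11.89 mol.
Outlet amounts (n = n₀ + Σ ν·ξ):
  C: 312.9 − 2(54.13) = 204.6
  E: 0 + 1(54.13) − 2(11.89) = 30.35
  A: 0 + 2(11.89) = 23.78
Total out = 204.6 + 30.35 + 23.78 = 258.8 mol.

259 mol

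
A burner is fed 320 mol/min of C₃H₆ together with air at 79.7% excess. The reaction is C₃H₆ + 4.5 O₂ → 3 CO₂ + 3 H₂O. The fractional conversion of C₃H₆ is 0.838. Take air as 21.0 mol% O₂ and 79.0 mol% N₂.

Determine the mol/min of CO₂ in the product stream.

804 mol/min

Stoichiometric O₂ = 4.5 × 320 = 1440 mol/min; O₂ fed = 1440 × 1.797 = 2588 mol/min.
N₂ fed = 2588 × 79/21 = 9735 mol/min.
Fuel reacted = 0.838 × 320 → ξ = 268.2 mol/min.
Outlet (n = n₀ + ν ξ):
  C₃H₆: 320 − 1(268.2) = 51.84
  O₂: 2588 − 4.5(268.2) = 1381
  N₂: 9735 (inert)
  CO₂: 0 + 3(268.2) = 804.5
  H₂O: 0 + 3(268.2) = 804.5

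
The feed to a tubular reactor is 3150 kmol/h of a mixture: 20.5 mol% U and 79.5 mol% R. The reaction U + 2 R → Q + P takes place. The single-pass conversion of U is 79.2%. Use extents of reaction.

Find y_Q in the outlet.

0.194

U reacted = 0.792 × 645.8 = 511.4 kmol/h; ν_U = −1, so ξ = 511.4/1 = 511.4 kmol/h.
Outlet amounts (n = n₀ + ν ξ):
  U: 645.8 − 1(511.4) = 134.3
  R: 2504 − 2(511.4) = 1481
  Q: 0 + 1(511.4) = 511.4
  P: 0 + 1(511.4) = 511.4
Total out = 2639 kmol/h; y_Q = 511.4 / 2639 = 0.1938.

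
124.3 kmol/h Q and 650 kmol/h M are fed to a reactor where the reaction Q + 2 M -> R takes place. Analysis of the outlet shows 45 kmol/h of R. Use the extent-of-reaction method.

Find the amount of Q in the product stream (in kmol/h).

For R: n = n₀ + 1ξ → 45 = 0 + 1ξ, giving ξ = 45 kmol/h.
Outlet amounts (n = n₀ + ν ξ):
  Q: 124.3 − 1(45) = 79.3
  M: 650 − 2(45) = 560
  R: 0 + 1(45) = 45

79.3 kmol/h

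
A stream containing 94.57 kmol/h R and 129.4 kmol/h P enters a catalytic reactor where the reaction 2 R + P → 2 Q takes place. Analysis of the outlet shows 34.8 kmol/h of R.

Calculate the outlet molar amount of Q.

For R: n = n₀ − 2ξ → 34.8 = 94.57 − 2ξ, giving ξ = 29.88 kmol/h.
Outlet amounts (n = n₀ + ν ξ):
  R: 94.57 − 2(29.88) = 34.8
  P: 129.4 − 1(29.88) = 99.52
  Q: 0 + 2(29.88) = 59.77

59.8 kmol/h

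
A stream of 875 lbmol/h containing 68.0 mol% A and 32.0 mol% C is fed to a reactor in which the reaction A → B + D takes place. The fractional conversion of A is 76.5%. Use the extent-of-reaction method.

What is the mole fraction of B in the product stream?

A reacted = 0.765 × 595 = 455.2 lbmol/h; ν_A = −1, so ξ = 455.2/1 = 455.2 lbmol/h.
Outlet amounts (n = n₀ + ν ξ):
  A: 595 − 1(455.2) = 139.8
  B: 0 + 1(455.2) = 455.2
  D: 0 + 1(455.2) = 455.2
  C: 280 (inert)
Total out = 1330 lbmol/h; y_B = 455.2 / 1330 = 0.3422.

0.342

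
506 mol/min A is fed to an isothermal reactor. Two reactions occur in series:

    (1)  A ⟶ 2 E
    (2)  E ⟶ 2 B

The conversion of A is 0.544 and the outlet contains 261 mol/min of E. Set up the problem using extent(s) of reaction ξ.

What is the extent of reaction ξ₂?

ξ₂ = 290 mol/min

Conversion of A: A consumed = 1ξ₁ = 0.544 × 506 → ξ₁ = 275.3 mol/min.
E balance: n_E = 0 + 2ξ₁ − 1ξ₂ = 261 → ξ₂ = (2·275.3 − 261)/1 = 289.5 mol/min.
Outlet amounts (n = n₀ + Σ ν·ξ):
  A: 506 − 1(275.3) = 230.7
  E: 0 + 2(275.3) − 1(289.5) = 261
  B: 0 + 2(289.5) = 579.1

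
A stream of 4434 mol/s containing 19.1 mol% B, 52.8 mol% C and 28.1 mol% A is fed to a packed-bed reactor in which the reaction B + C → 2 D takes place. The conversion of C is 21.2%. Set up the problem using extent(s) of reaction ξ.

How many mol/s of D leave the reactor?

993 mol/s

C reacted = 0.212 × 2341 = 496.3 mol/s; ν_C = −1, so ξ = 496.3/1 = 496.3 mol/s.
Outlet amounts (n = n₀ + ν ξ):
  B: 846.9 − 1(496.3) = 350.6
  C: 2341 − 1(496.3) = 1845
  D: 0 + 2(496.3) = 992.6
  A: 1246 (inert)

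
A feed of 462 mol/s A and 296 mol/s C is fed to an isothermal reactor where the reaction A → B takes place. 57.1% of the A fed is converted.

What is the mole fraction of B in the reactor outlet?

A reacted = 0.571 × 462 = 263.8 mol/s; ν_A = −1, so ξ = 263.8/1 = 263.8 mol/s.
Outlet amounts (n = n₀ + ν ξ):
  A: 462 − 1(263.8) = 198.2
  B: 0 + 1(263.8) = 263.8
  C: 296 (inert)
Total out = 758 mol/s; y_B = 263.8 / 758 = 0.348.

0.348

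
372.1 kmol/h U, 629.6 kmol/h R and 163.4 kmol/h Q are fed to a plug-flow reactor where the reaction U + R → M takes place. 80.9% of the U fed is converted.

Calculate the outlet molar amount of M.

U reacted = 0.809 × 372.1 = 301 kmol/h; ν_U = −1, so ξ = 301/1 = 301 kmol/h.
Outlet amounts (n = n₀ + ν ξ):
  U: 372.1 − 1(301) = 71.07
  R: 629.6 − 1(301) = 328.6
  M: 0 + 1(301) = 301
  Q: 163.4 (inert)

301 kmol/h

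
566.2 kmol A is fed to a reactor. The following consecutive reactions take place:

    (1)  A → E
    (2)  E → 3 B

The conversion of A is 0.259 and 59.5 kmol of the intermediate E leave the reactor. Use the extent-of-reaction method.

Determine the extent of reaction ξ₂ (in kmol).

ξ₂ = 87.1 kmol

Conversion of A: A consumed = 1ξ₁ = 0.259 × 566.2 → ξ₁ = 146.6 kmol.
E balance: n_E = 0 + 1ξ₁ − 1ξ₂ = 59.5 → ξ₂ = (1·146.6 − 59.5)/1 = 87.15 kmol.
Outlet amounts (n = n₀ + Σ ν·ξ):
  A: 566.2 − 1(146.6) = 419.6
  E: 0 + 1(146.6) − 1(87.15) = 59.5
  B: 0 + 3(87.15) = 261.4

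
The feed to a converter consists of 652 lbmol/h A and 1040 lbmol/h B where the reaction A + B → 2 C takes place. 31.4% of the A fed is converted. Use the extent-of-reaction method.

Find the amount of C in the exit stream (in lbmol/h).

409 lbmol/h

A reacted = 0.314 × 652 = 204.7 lbmol/h; ν_A = −1, so ξ = 204.7/1 = 204.7 lbmol/h.
Outlet amounts (n = n₀ + ν ξ):
  A: 652 − 1(204.7) = 447.3
  B: 1040 − 1(204.7) = 835.3
  C: 0 + 2(204.7) = 409.5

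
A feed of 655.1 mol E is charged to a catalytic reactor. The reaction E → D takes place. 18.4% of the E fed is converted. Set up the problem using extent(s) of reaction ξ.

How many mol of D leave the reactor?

121 mol

E reacted = 0.184 × 655.1 = 120.5 mol; ν_E = −1, so ξ = 120.5/1 = 120.5 mol.
Outlet amounts (n = n₀ + ν ξ):
  E: 655.1 − 1(120.5) = 534.6
  D: 0 + 1(120.5) = 120.5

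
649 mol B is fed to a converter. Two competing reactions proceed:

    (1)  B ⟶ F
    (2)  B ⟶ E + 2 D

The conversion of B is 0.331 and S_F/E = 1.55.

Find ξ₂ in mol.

Conversion of B: B consumed = 0.331 × 649 = 214.8 mol = 1ξ₁ + 1ξ₂.
Selectivity: 1ξ₁ / (1ξ₂) = 1.55 → ξ₁ = 1.55 ξ₂.
Substitute: (1·1.55 + 1) ξ₂ = 214.8 → ξ₂ = 84.24 mol, ξ₁ = 130.6 mol.
Outlet amounts (n = n₀ + Σ ν·ξ):
  B: 649 − 1(130.6) − 1(84.24) = 434.2
  F: 0 + 1(130.6) = 130.6
  E: 0 + 1(84.24) = 84.24
  D: 0 + 2(84.24) = 168.5

ξ₂ = 84.2 mol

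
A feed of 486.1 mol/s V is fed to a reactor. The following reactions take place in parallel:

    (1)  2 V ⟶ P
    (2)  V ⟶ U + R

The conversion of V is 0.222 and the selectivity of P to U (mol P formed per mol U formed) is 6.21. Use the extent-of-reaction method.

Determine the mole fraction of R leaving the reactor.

0.0181

Conversion of V: V consumed = 0.222 × 486.1 = 107.9 mol/s = 2ξ₁ + 1ξ₂.
Selectivity: 1ξ₁ / (1ξ₂) = 6.21 → ξ₁ = 6.21 ξ₂.
Substitute: (2·6.21 + 1) ξ₂ = 107.9 → ξ₂ = 8.041 mol/s, ξ₁ = 49.94 mol/s.
Outlet amounts (n = n₀ + Σ ν·ξ):
  V: 486.1 − 2(49.94) − 1(8.041) = 378.2
  P: 0 + 1(49.94) = 49.94
  U: 0 + 1(8.041) = 8.041
  R: 0 + 1(8.041) = 8.041
Total out = 444.2 mol/s; y_R = 8.041 / 444.2 = 0.0181.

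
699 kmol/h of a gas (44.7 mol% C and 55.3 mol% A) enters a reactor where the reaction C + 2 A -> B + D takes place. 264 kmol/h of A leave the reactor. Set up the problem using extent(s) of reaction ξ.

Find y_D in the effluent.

0.0961

For A: n = n₀ − 2ξ → 264 = 386.5 − 2ξ, giving ξ = 61.27 kmol/h.
Outlet amounts (n = n₀ + ν ξ):
  C: 312.5 − 1(61.27) = 251.2
  A: 386.5 − 2(61.27) = 264
  B: 0 + 1(61.27) = 61.27
  D: 0 + 1(61.27) = 61.27
Total out = 637.7 kmol/h; y_D = 61.27 / 637.7 = 0.09608.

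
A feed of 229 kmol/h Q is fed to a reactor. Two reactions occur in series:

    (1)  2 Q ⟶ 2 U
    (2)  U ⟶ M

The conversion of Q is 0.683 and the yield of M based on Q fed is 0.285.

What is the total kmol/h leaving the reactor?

Conversion of Q: Q consumed = 2ξ₁ = 0.683 × 229 → ξ₁ = 78.2 kmol/h.
Yield of M: 1ξ₂ / 229 = 0.285 → ξ₂ = 65.27 kmol/h.
Outlet amounts (n = n₀ + Σ ν·ξ):
  Q: 229 − 2(78.2) = 72.59
  U: 0 + 2(78.2) − 1(65.27) = 91.14
  M: 0 + 1(65.27) = 65.27
Total out = 72.59 + 91.14 + 65.27 = 229 kmol/h.

229 kmol/h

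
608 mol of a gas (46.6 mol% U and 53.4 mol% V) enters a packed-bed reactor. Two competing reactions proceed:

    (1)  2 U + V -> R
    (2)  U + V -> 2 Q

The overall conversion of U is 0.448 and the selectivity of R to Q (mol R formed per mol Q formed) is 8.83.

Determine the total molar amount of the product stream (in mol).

Conversion of U: U consumed = 0.448 × 283.3 = 126.9 mol = 2ξ₁ + 1ξ₂.
Selectivity: 1ξ₁ / (2ξ₂) = 8.83 → ξ₁ = 17.66 ξ₂.
Substitute: (2·17.66 + 1) ξ₂ = 126.9 → ξ₂ = 3.495 mol, ξ₁ = 61.72 mol.
Outlet amounts (n = n₀ + Σ ν·ξ):
  U: 283.3 − 2(61.72) − 1(3.495) = 156.4
  V: 324.7 − 1(61.72) − 1(3.495) = 259.5
  R: 0 + 1(61.72) = 61.72
  Q: 0 + 2(3.495) = 6.99
Total out = 156.4 + 259.5 + 61.72 + 6.99 = 484.6 mol.

485 mol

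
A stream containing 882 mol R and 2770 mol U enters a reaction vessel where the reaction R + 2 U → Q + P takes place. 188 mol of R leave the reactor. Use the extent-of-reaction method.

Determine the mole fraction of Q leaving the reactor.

For R: n = n₀ − 1ξ → 188 = 882 − 1ξ, giving ξ = 694 mol.
Outlet amounts (n = n₀ + ν ξ):
  R: 882 − 1(694) = 188
  U: 2770 − 2(694) = 1382
  Q: 0 + 1(694) = 694
  P: 0 + 1(694) = 694
Total out = 2958 mol; y_Q = 694 / 2958 = 0.2346.

0.235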